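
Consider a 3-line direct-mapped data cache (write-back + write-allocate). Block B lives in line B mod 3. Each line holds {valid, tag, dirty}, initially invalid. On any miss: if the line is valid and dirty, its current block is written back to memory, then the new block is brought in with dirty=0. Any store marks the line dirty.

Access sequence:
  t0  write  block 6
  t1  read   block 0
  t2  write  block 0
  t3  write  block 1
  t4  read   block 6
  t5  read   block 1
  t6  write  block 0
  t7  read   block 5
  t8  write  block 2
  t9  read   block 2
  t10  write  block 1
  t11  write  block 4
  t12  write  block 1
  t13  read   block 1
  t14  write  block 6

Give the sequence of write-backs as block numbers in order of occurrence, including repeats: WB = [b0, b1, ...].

WB = [6, 0, 1, 4, 0]

0: W B6 → L0 miss [D]
1: R B0 → L0 miss wb→B6 [-]
2: W B0 → L0 hit [D]
3: W B1 → L1 miss [D]
4: R B6 → L0 miss wb→B0 [-]
5: R B1 → L1 hit [D]
6: W B0 → L0 miss [D]
7: R B5 → L2 miss [-]
8: W B2 → L2 miss [D]
9: R B2 → L2 hit [D]
10: W B1 → L1 hit [D]
11: W B4 → L1 miss wb→B1 [D]
12: W B1 → L1 miss wb→B4 [D]
13: R B1 → L1 hit [D]
14: W B6 → L0 miss wb→B0 [D]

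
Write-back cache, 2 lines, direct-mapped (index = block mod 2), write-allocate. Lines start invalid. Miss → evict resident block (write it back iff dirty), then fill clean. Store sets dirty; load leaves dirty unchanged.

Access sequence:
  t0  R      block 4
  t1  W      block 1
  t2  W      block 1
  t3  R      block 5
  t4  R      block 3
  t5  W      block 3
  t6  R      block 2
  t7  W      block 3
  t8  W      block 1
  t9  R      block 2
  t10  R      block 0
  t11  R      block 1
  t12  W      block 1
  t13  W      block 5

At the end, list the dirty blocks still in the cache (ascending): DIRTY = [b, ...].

DIRTY = [5]

  0 | R B4 → L0 miss [-]
  1 | W B1 → L1 miss [D]
  2 | W B1 → L1 hit [D]
  3 | R B5 → L1 miss wb→B1 [-]
  4 | R B3 → L1 miss [-]
  5 | W B3 → L1 hit [D]
  6 | R B2 → L0 miss [-]
  7 | W B3 → L1 hit [D]
  8 | W B1 → L1 miss wb→B3 [D]
  9 | R B2 → L0 hit [-]
  10 | R B0 → L0 miss [-]
  11 | R B1 → L1 hit [D]
  12 | W B1 → L1 hit [D]
  13 | W B5 → L1 miss wb→B1 [D]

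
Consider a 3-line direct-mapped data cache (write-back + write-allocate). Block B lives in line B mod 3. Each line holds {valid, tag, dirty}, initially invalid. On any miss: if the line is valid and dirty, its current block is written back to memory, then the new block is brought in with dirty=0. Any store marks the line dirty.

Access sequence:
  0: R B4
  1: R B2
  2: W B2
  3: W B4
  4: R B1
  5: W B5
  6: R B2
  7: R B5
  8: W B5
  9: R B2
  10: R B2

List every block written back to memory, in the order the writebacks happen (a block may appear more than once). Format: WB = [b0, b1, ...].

  0 | R B4 → L1 miss [-]
  1 | R B2 → L2 miss [-]
  2 | W B2 → L2 hit [D]
  3 | W B4 → L1 hit [D]
  4 | R B1 → L1 miss wb→B4 [-]
  5 | W B5 → L2 miss wb→B2 [D]
  6 | R B2 → L2 miss wb→B5 [-]
  7 | R B5 → L2 miss [-]
  8 | W B5 → L2 hit [D]
  9 | R B2 → L2 miss wb→B5 [-]
  10 | R B2 → L2 hit [-]

WB = [4, 2, 5, 5]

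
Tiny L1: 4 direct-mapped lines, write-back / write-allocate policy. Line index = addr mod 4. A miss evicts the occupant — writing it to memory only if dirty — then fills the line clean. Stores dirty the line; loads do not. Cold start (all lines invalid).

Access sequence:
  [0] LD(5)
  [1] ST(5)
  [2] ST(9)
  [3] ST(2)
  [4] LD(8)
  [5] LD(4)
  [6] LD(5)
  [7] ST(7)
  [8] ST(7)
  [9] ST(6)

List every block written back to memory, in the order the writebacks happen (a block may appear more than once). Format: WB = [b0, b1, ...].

0: R B5 -> L1 miss  d=-]
1: W B5 -> L1 hit  d=D]
2: W B9 -> L1 miss wb->B5  d=D]
3: W B2 -> L2 miss  d=D]
4: R B8 -> L0 miss  d=-]
5: R B4 -> L0 miss  d=-]
6: R B5 -> L1 miss wb->B9  d=-]
7: W B7 -> L3 miss  d=D]
8: W B7 -> L3 hit  d=D]
9: W B6 -> L2 miss wb->B2  d=D]

WB = [5, 9, 2]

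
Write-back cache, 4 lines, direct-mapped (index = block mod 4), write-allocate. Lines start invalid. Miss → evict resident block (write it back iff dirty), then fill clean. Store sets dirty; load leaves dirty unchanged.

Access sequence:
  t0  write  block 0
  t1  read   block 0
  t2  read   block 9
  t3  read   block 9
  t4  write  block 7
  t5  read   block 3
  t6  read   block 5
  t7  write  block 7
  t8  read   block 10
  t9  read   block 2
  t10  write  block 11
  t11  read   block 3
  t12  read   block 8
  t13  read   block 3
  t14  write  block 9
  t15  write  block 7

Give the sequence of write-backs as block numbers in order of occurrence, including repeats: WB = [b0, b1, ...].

  0 | W B0 → L0 miss [D]
  1 | R B0 → L0 hit [D]
  2 | R B9 → L1 miss [-]
  3 | R B9 → L1 hit [-]
  4 | W B7 → L3 miss [D]
  5 | R B3 → L3 miss wb→B7 [-]
  6 | R B5 → L1 miss [-]
  7 | W B7 → L3 miss [D]
  8 | R B10 → L2 miss [-]
  9 | R B2 → L2 miss [-]
  10 | W B11 → L3 miss wb→B7 [D]
  11 | R B3 → L3 miss wb→B11 [-]
  12 | R B8 → L0 miss wb→B0 [-]
  13 | R B3 → L3 hit [-]
  14 | W B9 → L1 miss [D]
  15 | W B7 → L3 miss [D]

WB = [7, 7, 11, 0]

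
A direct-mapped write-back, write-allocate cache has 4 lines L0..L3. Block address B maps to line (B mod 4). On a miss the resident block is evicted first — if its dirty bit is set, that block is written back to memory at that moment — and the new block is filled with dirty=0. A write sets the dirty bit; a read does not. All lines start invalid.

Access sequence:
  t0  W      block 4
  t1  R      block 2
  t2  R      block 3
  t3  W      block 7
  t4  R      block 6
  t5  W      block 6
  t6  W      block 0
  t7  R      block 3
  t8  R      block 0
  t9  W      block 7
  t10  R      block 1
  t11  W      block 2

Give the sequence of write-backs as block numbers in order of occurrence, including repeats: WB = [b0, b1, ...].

WB = [4, 7, 6]

0: W B4 -> L0 miss  d=D]
1: R B2 -> L2 miss  d=-]
2: R B3 -> L3 miss  d=-]
3: W B7 -> L3 miss  d=D]
4: R B6 -> L2 miss  d=-]
5: W B6 -> L2 hit  d=D]
6: W B0 -> L0 miss wb->B4  d=D]
7: R B3 -> L3 miss wb->B7  d=-]
8: R B0 -> L0 hit  d=D]
9: W B7 -> L3 miss  d=D]
10: R B1 -> L1 miss  d=-]
11: W B2 -> L2 miss wb->B6  d=D]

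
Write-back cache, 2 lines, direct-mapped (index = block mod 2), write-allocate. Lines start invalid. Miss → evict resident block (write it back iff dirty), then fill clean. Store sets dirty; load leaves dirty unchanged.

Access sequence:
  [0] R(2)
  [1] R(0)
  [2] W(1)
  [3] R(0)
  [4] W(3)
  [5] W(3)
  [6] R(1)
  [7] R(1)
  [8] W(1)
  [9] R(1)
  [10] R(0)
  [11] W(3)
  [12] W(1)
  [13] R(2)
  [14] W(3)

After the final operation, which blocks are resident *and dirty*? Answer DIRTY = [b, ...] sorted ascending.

DIRTY = [3]

  0 | R B2 → L0 miss [-]
  1 | R B0 → L0 miss [-]
  2 | W B1 → L1 miss [D]
  3 | R B0 → L0 hit [-]
  4 | W B3 → L1 miss wb→B1 [D]
  5 | W B3 → L1 hit [D]
  6 | R B1 → L1 miss wb→B3 [-]
  7 | R B1 → L1 hit [-]
  8 | W B1 → L1 hit [D]
  9 | R B1 → L1 hit [D]
  10 | R B0 → L0 hit [-]
  11 | W B3 → L1 miss wb→B1 [D]
  12 | W B1 → L1 miss wb→B3 [D]
  13 | R B2 → L0 miss [-]
  14 | W B3 → L1 miss wb→B1 [D]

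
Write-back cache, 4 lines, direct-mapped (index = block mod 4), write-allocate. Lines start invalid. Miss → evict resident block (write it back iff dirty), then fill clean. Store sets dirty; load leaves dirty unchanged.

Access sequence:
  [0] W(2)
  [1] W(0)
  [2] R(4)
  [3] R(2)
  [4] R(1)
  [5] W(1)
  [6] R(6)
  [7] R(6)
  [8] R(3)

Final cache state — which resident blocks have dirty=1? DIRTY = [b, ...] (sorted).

  0 | W B2 → L2 miss [D]
  1 | W B0 → L0 miss [D]
  2 | R B4 → L0 miss wb→B0 [-]
  3 | R B2 → L2 hit [D]
  4 | R B1 → L1 miss [-]
  5 | W B1 → L1 hit [D]
  6 | R B6 → L2 miss wb→B2 [-]
  7 | R B6 → L2 hit [-]
  8 | R B3 → L3 miss [-]

DIRTY = [1]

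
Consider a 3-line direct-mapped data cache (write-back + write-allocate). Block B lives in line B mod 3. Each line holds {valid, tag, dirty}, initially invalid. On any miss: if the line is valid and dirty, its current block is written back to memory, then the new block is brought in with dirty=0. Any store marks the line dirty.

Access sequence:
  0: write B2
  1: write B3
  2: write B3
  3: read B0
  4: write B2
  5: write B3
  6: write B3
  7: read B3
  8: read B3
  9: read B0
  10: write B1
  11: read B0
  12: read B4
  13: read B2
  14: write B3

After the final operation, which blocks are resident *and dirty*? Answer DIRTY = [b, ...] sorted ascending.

  0 | W B2 → L2 miss [D]
  1 | W B3 → L0 miss [D]
  2 | W B3 → L0 hit [D]
  3 | R B0 → L0 miss wb→B3 [-]
  4 | W B2 → L2 hit [D]
  5 | W B3 → L0 miss [D]
  6 | W B3 → L0 hit [D]
  7 | R B3 → L0 hit [D]
  8 | R B3 → L0 hit [D]
  9 | R B0 → L0 miss wb→B3 [-]
  10 | W B1 → L1 miss [D]
  11 | R B0 → L0 hit [-]
  12 | R B4 → L1 miss wb→B1 [-]
  13 | R B2 → L2 hit [D]
  14 | W B3 → L0 miss [D]

DIRTY = [2, 3]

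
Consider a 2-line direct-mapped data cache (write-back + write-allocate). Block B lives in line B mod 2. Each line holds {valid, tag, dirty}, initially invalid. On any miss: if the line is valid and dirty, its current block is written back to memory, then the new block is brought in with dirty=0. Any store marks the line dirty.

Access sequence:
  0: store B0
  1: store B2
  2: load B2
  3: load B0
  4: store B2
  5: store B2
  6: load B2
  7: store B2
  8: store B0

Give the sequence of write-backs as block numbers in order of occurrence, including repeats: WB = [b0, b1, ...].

0: W B0 -> L0 miss  d=D]
1: W B2 -> L0 miss wb->B0  d=D]
2: R B2 -> L0 hit  d=D]
3: R B0 -> L0 miss wb->B2  d=-]
4: W B2 -> L0 miss  d=D]
5: W B2 -> L0 hit  d=D]
6: R B2 -> L0 hit  d=D]
7: W B2 -> L0 hit  d=D]
8: W B0 -> L0 miss wb->B2  d=D]

WB = [0, 2, 2]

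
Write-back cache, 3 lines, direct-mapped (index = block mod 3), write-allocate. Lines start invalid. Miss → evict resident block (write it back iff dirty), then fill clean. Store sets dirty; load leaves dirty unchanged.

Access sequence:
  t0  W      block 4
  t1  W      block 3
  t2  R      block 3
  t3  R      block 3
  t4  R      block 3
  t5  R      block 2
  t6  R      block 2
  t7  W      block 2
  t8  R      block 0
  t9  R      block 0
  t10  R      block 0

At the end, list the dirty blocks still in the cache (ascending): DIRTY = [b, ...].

0: W B4 → L1 miss [D]
1: W B3 → L0 miss [D]
2: R B3 → L0 hit [D]
3: R B3 → L0 hit [D]
4: R B3 → L0 hit [D]
5: R B2 → L2 miss [-]
6: R B2 → L2 hit [-]
7: W B2 → L2 hit [D]
8: R B0 → L0 miss wb→B3 [-]
9: R B0 → L0 hit [-]
10: R B0 → L0 hit [-]

DIRTY = [2, 4]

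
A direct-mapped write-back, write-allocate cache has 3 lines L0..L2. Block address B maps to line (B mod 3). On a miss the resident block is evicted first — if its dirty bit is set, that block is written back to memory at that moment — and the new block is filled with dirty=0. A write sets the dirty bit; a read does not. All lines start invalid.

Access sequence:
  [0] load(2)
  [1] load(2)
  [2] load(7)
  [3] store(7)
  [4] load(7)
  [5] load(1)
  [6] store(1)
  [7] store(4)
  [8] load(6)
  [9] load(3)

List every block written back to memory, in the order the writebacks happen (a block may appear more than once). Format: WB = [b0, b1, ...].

WB = [7, 1]

0: R B2 -> L2 miss  d=-]
1: R B2 -> L2 hit  d=-]
2: R B7 -> L1 miss  d=-]
3: W B7 -> L1 hit  d=D]
4: R B7 -> L1 hit  d=D]
5: R B1 -> L1 miss wb->B7  d=-]
6: W B1 -> L1 hit  d=D]
7: W B4 -> L1 miss wb->B1  d=D]
8: R B6 -> L0 miss  d=-]
9: R B3 -> L0 miss  d=-]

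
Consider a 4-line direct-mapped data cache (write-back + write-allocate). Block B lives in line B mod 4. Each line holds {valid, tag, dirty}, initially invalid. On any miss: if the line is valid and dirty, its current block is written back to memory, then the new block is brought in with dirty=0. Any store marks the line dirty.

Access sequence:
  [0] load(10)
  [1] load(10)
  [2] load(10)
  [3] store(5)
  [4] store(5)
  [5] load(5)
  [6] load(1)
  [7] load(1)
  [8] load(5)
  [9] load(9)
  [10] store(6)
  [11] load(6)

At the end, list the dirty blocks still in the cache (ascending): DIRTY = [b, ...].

DIRTY = [6]

0: R B10 -> L2 miss  d=-]
1: R B10 -> L2 hit  d=-]
2: R B10 -> L2 hit  d=-]
3: W B5 -> L1 miss  d=D]
4: W B5 -> L1 hit  d=D]
5: R B5 -> L1 hit  d=D]
6: R B1 -> L1 miss wb->B5  d=-]
7: R B1 -> L1 hit  d=-]
8: R B5 -> L1 miss  d=-]
9: R B9 -> L1 miss  d=-]
10: W B6 -> L2 miss  d=D]
11: R B6 -> L2 hit  d=D]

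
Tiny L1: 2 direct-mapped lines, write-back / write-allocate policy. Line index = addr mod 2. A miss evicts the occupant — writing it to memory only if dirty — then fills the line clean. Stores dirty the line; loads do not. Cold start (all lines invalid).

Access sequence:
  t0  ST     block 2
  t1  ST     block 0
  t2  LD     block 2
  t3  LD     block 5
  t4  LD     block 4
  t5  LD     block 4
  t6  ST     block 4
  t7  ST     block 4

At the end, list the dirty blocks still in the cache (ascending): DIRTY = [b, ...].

0: W B2 → L0 miss [D]
1: W B0 → L0 miss wb→B2 [D]
2: R B2 → L0 miss wb→B0 [-]
3: R B5 → L1 miss [-]
4: R B4 → L0 miss [-]
5: R B4 → L0 hit [-]
6: W B4 → L0 hit [D]
7: W B4 → L0 hit [D]

DIRTY = [4]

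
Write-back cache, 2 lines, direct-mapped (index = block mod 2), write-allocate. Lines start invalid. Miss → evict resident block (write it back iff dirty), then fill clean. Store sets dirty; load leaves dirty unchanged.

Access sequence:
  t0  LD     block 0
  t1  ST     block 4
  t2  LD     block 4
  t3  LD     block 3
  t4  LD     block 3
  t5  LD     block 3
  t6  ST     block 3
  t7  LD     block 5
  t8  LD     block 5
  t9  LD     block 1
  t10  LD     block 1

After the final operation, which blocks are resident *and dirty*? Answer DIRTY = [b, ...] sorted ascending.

0: R B0 → L0 miss [-]
1: W B4 → L0 miss [D]
2: R B4 → L0 hit [D]
3: R B3 → L1 miss [-]
4: R B3 → L1 hit [-]
5: R B3 → L1 hit [-]
6: W B3 → L1 hit [D]
7: R B5 → L1 miss wb→B3 [-]
8: R B5 → L1 hit [-]
9: R B1 → L1 miss [-]
10: R B1 → L1 hit [-]

DIRTY = [4]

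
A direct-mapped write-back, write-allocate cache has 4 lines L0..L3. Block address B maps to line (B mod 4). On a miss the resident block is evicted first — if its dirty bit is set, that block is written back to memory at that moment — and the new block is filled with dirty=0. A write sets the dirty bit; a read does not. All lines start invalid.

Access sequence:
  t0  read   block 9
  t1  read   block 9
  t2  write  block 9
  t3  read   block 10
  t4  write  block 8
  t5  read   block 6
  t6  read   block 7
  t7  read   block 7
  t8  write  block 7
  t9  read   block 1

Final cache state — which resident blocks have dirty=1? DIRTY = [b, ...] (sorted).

DIRTY = [7, 8]

0: R B9 → L1 miss [-]
1: R B9 → L1 hit [-]
2: W B9 → L1 hit [D]
3: R B10 → L2 miss [-]
4: W B8 → L0 miss [D]
5: R B6 → L2 miss [-]
6: R B7 → L3 miss [-]
7: R B7 → L3 hit [-]
8: W B7 → L3 hit [D]
9: R B1 → L1 miss wb→B9 [-]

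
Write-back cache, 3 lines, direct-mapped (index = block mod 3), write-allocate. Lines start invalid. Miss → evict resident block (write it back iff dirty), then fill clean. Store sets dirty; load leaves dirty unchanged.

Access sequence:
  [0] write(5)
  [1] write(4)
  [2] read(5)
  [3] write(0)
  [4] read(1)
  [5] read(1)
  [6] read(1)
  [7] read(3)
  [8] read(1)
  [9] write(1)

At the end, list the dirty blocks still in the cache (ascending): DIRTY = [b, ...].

DIRTY = [1, 5]

0: W B5 -> L2 miss  d=D]
1: W B4 -> L1 miss  d=D]
2: R B5 -> L2 hit  d=D]
3: W B0 -> L0 miss  d=D]
4: R B1 -> L1 miss wb->B4  d=-]
5: R B1 -> L1 hit  d=-]
6: R B1 -> L1 hit  d=-]
7: R B3 -> L0 miss wb->B0  d=-]
8: R B1 -> L1 hit  d=-]
9: W B1 -> L1 hit  d=D]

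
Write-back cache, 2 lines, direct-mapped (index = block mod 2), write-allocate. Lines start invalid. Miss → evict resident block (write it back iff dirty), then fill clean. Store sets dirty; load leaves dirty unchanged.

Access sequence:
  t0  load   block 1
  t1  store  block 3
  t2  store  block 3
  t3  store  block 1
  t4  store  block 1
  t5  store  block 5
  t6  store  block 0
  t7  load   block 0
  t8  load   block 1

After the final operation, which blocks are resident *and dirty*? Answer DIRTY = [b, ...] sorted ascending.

0: R B1 -> L1 miss  d=-]
1: W B3 -> L1 miss  d=D]
2: W B3 -> L1 hit  d=D]
3: W B1 -> L1 miss wb->B3  d=D]
4: W B1 -> L1 hit  d=D]
5: W B5 -> L1 miss wb->B1  d=D]
6: W B0 -> L0 miss  d=D]
7: R B0 -> L0 hit  d=D]
8: R B1 -> L1 miss wb->B5  d=-]

DIRTY = [0]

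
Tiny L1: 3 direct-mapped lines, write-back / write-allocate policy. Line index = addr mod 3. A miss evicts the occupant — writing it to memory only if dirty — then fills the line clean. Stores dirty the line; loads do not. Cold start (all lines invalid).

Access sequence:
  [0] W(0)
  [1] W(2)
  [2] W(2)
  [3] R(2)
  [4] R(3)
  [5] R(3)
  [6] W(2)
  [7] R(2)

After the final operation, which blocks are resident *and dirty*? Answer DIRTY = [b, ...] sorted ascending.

0: W B0 → L0 miss [D]
1: W B2 → L2 miss [D]
2: W B2 → L2 hit [D]
3: R B2 → L2 hit [D]
4: R B3 → L0 miss wb→B0 [-]
5: R B3 → L0 hit [-]
6: W B2 → L2 hit [D]
7: R B2 → L2 hit [D]

DIRTY = [2]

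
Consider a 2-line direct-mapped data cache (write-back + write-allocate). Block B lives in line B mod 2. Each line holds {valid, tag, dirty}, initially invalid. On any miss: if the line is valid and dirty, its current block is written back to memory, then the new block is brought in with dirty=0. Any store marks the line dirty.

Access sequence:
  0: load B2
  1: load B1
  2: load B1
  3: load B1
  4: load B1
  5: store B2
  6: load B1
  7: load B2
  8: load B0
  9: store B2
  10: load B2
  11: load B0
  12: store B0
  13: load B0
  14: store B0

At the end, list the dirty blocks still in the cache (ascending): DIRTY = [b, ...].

DIRTY = [0]

0: R B2 -> L0 miss  d=-]
1: R B1 -> L1 miss  d=-]
2: R B1 -> L1 hit  d=-]
3: R B1 -> L1 hit  d=-]
4: R B1 -> L1 hit  d=-]
5: W B2 -> L0 hit  d=D]
6: R B1 -> L1 hit  d=-]
7: R B2 -> L0 hit  d=D]
8: R B0 -> L0 miss wb->B2  d=-]
9: W B2 -> L0 miss  d=D]
10: R B2 -> L0 hit  d=D]
11: R B0 -> L0 miss wb->B2  d=-]
12: W B0 -> L0 hit  d=D]
13: R B0 -> L0 hit  d=D]
14: W B0 -> L0 hit  d=D]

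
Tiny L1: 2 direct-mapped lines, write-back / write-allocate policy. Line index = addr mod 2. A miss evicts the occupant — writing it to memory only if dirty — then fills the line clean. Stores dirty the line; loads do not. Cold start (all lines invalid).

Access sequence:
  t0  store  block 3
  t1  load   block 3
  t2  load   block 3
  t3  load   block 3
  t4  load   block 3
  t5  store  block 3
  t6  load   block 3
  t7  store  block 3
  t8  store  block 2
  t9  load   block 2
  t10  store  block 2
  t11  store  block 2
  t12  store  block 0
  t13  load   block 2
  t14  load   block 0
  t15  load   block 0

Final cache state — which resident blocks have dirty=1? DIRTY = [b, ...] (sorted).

  0 | W B3 → L1 miss [D]
  1 | R B3 → L1 hit [D]
  2 | R B3 → L1 hit [D]
  3 | R B3 → L1 hit [D]
  4 | R B3 → L1 hit [D]
  5 | W B3 → L1 hit [D]
  6 | R B3 → L1 hit [D]
  7 | W B3 → L1 hit [D]
  8 | W B2 → L0 miss [D]
  9 | R B2 → L0 hit [D]
  10 | W B2 → L0 hit [D]
  11 | W B2 → L0 hit [D]
  12 | W B0 → L0 miss wb→B2 [D]
  13 | R B2 → L0 miss wb→B0 [-]
  14 | R B0 → L0 miss [-]
  15 | R B0 → L0 hit [-]

DIRTY = [3]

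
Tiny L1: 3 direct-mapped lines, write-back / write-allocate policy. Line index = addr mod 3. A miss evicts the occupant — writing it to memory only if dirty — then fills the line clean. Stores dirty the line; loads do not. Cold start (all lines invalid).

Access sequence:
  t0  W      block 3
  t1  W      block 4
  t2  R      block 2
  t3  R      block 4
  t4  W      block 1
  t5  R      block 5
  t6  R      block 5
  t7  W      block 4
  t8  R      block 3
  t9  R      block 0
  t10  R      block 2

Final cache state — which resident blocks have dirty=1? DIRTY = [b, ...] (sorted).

0: W B3 -> L0 miss  d=D]
1: W B4 -> L1 miss  d=D]
2: R B2 -> L2 miss  d=-]
3: R B4 -> L1 hit  d=D]
4: W B1 -> L1 miss wb->B4  d=D]
5: R B5 -> L2 miss  d=-]
6: R B5 -> L2 hit  d=-]
7: W B4 -> L1 miss wb->B1  d=D]
8: R B3 -> L0 hit  d=D]
9: R B0 -> L0 miss wb->B3  d=-]
10: R B2 -> L2 miss  d=-]

DIRTY = [4]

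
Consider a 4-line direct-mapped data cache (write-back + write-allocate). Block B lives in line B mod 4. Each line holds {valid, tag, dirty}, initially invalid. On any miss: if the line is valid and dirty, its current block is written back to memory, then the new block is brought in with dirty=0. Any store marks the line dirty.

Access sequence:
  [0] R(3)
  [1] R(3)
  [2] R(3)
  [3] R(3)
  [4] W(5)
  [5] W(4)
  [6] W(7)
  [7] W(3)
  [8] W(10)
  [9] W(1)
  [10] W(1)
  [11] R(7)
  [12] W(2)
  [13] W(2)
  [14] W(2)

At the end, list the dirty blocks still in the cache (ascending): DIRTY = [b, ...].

DIRTY = [1, 2, 4]

  0 | R B3 → L3 miss [-]
  1 | R B3 → L3 hit [-]
  2 | R B3 → L3 hit [-]
  3 | R B3 → L3 hit [-]
  4 | W B5 → L1 miss [D]
  5 | W B4 → L0 miss [D]
  6 | W B7 → L3 miss [D]
  7 | W B3 → L3 miss wb→B7 [D]
  8 | W B10 → L2 miss [D]
  9 | W B1 → L1 miss wb→B5 [D]
  10 | W B1 → L1 hit [D]
  11 | R B7 → L3 miss wb→B3 [-]
  12 | W B2 → L2 miss wb→B10 [D]
  13 | W B2 → L2 hit [D]
  14 | W B2 → L2 hit [D]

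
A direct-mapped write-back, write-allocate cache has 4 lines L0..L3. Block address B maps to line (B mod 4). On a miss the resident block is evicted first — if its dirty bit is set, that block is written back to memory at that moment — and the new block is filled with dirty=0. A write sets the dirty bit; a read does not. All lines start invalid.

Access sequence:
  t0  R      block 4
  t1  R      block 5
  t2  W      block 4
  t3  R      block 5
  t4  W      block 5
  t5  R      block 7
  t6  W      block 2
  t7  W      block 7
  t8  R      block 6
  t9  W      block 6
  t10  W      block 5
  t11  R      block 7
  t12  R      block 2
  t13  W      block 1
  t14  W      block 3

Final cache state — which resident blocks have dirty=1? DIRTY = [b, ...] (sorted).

0: R B4 → L0 miss [-]
1: R B5 → L1 miss [-]
2: W B4 → L0 hit [D]
3: R B5 → L1 hit [-]
4: W B5 → L1 hit [D]
5: R B7 → L3 miss [-]
6: W B2 → L2 miss [D]
7: W B7 → L3 hit [D]
8: R B6 → L2 miss wb→B2 [-]
9: W B6 → L2 hit [D]
10: W B5 → L1 hit [D]
11: R B7 → L3 hit [D]
12: R B2 → L2 miss wb→B6 [-]
13: W B1 → L1 miss wb→B5 [D]
14: W B3 → L3 miss wb→B7 [D]

DIRTY = [1, 3, 4]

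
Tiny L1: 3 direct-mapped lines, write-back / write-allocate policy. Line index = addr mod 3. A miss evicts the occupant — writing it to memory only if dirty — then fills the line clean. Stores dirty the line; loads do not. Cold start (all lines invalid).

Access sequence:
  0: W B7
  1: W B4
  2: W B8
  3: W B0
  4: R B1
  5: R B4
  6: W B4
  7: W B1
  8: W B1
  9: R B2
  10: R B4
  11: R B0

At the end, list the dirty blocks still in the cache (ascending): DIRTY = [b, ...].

DIRTY = [0]

0: W B7 -> L1 miss  d=D]
1: W B4 -> L1 miss wb->B7  d=D]
2: W B8 -> L2 miss  d=D]
3: W B0 -> L0 miss  d=D]
4: R B1 -> L1 miss wb->B4  d=-]
5: R B4 -> L1 miss  d=-]
6: W B4 -> L1 hit  d=D]
7: W B1 -> L1 miss wb->B4  d=D]
8: W B1 -> L1 hit  d=D]
9: R B2 -> L2 miss wb->B8  d=-]
10: R B4 -> L1 miss wb->B1  d=-]
11: R B0 -> L0 hit  d=D]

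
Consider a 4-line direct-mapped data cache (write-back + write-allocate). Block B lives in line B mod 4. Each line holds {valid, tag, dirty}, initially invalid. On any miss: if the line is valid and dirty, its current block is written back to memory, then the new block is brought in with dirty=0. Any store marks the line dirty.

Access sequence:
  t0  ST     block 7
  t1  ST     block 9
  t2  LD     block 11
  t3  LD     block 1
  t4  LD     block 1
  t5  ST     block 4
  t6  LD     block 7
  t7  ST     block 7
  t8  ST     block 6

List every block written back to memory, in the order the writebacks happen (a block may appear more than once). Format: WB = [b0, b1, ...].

WB = [7, 9]

  0 | W B7 → L3 miss [D]
  1 | W B9 → L1 miss [D]
  2 | R B11 → L3 miss wb→B7 [-]
  3 | R B1 → L1 miss wb→B9 [-]
  4 | R B1 → L1 hit [-]
  5 | W B4 → L0 miss [D]
  6 | R B7 → L3 miss [-]
  7 | W B7 → L3 hit [D]
  8 | W B6 → L2 miss [D]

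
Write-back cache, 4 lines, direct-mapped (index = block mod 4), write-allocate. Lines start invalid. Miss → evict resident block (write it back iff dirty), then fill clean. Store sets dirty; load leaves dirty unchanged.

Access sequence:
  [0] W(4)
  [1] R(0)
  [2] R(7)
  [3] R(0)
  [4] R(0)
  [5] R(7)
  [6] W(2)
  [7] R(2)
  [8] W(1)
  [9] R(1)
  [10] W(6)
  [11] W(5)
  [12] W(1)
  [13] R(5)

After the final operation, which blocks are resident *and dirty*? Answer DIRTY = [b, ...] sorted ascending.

DIRTY = [6]

0: W B4 -> L0 miss  d=D]
1: R B0 -> L0 miss wb->B4  d=-]
2: R B7 -> L3 miss  d=-]
3: R B0 -> L0 hit  d=-]
4: R B0 -> L0 hit  d=-]
5: R B7 -> L3 hit  d=-]
6: W B2 -> L2 miss  d=D]
7: R B2 -> L2 hit  d=D]
8: W B1 -> L1 miss  d=D]
9: R B1 -> L1 hit  d=D]
10: W B6 -> L2 miss wb->B2  d=D]
11: W B5 -> L1 miss wb->B1  d=D]
12: W B1 -> L1 miss wb->B5  d=D]
13: R B5 -> L1 miss wb->B1  d=-]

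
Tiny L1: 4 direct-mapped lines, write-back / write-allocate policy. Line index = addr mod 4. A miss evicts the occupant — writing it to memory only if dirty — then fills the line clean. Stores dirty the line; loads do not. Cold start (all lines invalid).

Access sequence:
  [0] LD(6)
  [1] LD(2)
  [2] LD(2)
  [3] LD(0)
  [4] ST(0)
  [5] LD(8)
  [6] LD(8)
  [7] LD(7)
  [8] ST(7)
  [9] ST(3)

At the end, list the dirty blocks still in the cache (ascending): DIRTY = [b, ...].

0: R B6 -> L2 miss  d=-]
1: R B2 -> L2 miss  d=-]
2: R B2 -> L2 hit  d=-]
3: R B0 -> L0 miss  d=-]
4: W B0 -> L0 hit  d=D]
5: R B8 -> L0 miss wb->B0  d=-]
6: R B8 -> L0 hit  d=-]
7: R B7 -> L3 miss  d=-]
8: W B7 -> L3 hit  d=D]
9: W B3 -> L3 miss wb->B7  d=D]

DIRTY = [3]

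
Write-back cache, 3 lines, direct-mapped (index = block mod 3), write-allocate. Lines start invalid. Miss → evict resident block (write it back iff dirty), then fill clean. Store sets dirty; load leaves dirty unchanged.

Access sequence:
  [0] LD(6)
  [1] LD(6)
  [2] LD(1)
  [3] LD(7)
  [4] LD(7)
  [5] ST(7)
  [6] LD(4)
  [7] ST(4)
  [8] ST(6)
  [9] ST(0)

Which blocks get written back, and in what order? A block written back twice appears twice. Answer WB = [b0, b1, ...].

WB = [7, 6]

  0 | R B6 → L0 miss [-]
  1 | R B6 → L0 hit [-]
  2 | R B1 → L1 miss [-]
  3 | R B7 → L1 miss [-]
  4 | R B7 → L1 hit [-]
  5 | W B7 → L1 hit [D]
  6 | R B4 → L1 miss wb→B7 [-]
  7 | W B4 → L1 hit [D]
  8 | W B6 → L0 hit [D]
  9 | W B0 → L0 miss wb→B6 [D]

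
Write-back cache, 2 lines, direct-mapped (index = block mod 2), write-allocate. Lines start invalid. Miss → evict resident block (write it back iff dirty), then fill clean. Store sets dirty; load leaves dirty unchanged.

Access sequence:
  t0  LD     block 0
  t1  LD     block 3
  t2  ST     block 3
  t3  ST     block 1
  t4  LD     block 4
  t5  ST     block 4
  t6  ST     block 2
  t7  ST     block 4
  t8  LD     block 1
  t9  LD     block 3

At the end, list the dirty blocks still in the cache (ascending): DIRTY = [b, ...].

DIRTY = [4]

0: R B0 → L0 miss [-]
1: R B3 → L1 miss [-]
2: W B3 → L1 hit [D]
3: W B1 → L1 miss wb→B3 [D]
4: R B4 → L0 miss [-]
5: W B4 → L0 hit [D]
6: W B2 → L0 miss wb→B4 [D]
7: W B4 → L0 miss wb→B2 [D]
8: R B1 → L1 hit [D]
9: R B3 → L1 miss wb→B1 [-]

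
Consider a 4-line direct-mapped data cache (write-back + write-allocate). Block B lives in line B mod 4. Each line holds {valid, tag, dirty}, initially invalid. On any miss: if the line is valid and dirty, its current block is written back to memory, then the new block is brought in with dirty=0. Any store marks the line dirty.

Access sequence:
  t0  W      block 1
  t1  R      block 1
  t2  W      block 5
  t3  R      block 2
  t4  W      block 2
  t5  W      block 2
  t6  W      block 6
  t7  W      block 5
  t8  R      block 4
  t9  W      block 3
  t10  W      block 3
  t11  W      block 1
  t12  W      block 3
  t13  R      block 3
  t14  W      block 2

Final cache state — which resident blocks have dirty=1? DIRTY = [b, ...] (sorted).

0: W B1 → L1 miss [D]
1: R B1 → L1 hit [D]
2: W B5 → L1 miss wb→B1 [D]
3: R B2 → L2 miss [-]
4: W B2 → L2 hit [D]
5: W B2 → L2 hit [D]
6: W B6 → L2 miss wb→B2 [D]
7: W B5 → L1 hit [D]
8: R B4 → L0 miss [-]
9: W B3 → L3 miss [D]
10: W B3 → L3 hit [D]
11: W B1 → L1 miss wb→B5 [D]
12: W B3 → L3 hit [D]
13: R B3 → L3 hit [D]
14: W B2 → L2 miss wb→B6 [D]

DIRTY = [1, 2, 3]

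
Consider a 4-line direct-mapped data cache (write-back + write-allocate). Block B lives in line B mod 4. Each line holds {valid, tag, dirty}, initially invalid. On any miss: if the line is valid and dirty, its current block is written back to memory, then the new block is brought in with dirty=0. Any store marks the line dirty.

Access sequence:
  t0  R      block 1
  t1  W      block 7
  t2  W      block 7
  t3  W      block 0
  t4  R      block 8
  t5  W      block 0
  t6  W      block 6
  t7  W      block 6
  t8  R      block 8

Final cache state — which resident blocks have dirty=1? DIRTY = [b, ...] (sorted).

0: R B1 → L1 miss [-]
1: W B7 → L3 miss [D]
2: W B7 → L3 hit [D]
3: W B0 → L0 miss [D]
4: R B8 → L0 miss wb→B0 [-]
5: W B0 → L0 miss [D]
6: W B6 → L2 miss [D]
7: W B6 → L2 hit [D]
8: R B8 → L0 miss wb→B0 [-]

DIRTY = [6, 7]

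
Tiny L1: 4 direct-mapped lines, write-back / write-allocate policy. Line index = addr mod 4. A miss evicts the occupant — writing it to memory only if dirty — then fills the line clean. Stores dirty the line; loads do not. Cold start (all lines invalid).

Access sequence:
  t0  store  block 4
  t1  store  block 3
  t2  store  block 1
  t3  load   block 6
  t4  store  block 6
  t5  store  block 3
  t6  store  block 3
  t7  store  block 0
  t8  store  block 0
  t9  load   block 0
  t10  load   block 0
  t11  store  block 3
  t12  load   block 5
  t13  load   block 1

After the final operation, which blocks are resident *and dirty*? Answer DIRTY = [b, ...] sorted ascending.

0: W B4 → L0 miss [D]
1: W B3 → L3 miss [D]
2: W B1 → L1 miss [D]
3: R B6 → L2 miss [-]
4: W B6 → L2 hit [D]
5: W B3 → L3 hit [D]
6: W B3 → L3 hit [D]
7: W B0 → L0 miss wb→B4 [D]
8: W B0 → L0 hit [D]
9: R B0 → L0 hit [D]
10: R B0 → L0 hit [D]
11: W B3 → L3 hit [D]
12: R B5 → L1 miss wb→B1 [-]
13: R B1 → L1 miss [-]

DIRTY = [0, 3, 6]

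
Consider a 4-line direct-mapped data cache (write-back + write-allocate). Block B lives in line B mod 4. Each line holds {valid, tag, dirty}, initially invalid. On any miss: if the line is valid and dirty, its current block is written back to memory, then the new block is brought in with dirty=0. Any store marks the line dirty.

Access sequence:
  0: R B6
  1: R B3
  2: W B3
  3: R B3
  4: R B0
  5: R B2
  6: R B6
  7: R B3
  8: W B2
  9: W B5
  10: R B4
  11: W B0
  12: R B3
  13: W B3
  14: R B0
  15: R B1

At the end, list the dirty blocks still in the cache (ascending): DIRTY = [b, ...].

DIRTY = [0, 2, 3]

  0 | R B6 → L2 miss [-]
  1 | R B3 → L3 miss [-]
  2 | W B3 → L3 hit [D]
  3 | R B3 → L3 hit [D]
  4 | R B0 → L0 miss [-]
  5 | R B2 → L2 miss [-]
  6 | R B6 → L2 miss [-]
  7 | R B3 → L3 hit [D]
  8 | W B2 → L2 miss [D]
  9 | W B5 → L1 miss [D]
  10 | R B4 → L0 miss [-]
  11 | W B0 → L0 miss [D]
  12 | R B3 → L3 hit [D]
  13 | W B3 → L3 hit [D]
  14 | R B0 → L0 hit [D]
  15 | R B1 → L1 miss wb→B5 [-]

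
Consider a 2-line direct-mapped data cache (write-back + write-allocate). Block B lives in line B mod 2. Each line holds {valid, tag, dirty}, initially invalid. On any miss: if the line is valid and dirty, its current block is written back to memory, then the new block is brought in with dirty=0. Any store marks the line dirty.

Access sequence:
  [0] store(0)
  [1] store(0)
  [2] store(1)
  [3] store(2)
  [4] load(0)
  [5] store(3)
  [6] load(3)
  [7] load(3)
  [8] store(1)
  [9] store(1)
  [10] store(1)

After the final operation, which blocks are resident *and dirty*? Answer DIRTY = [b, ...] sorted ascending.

DIRTY = [1]

0: W B0 -> L0 miss  d=D]
1: W B0 -> L0 hit  d=D]
2: W B1 -> L1 miss  d=D]
3: W B2 -> L0 miss wb->B0  d=D]
4: R B0 -> L0 miss wb->B2  d=-]
5: W B3 -> L1 miss wb->B1  d=D]
6: R B3 -> L1 hit  d=D]
7: R B3 -> L1 hit  d=D]
8: W B1 -> L1 miss wb->B3  d=D]
9: W B1 -> L1 hit  d=D]
10: W B1 -> L1 hit  d=D]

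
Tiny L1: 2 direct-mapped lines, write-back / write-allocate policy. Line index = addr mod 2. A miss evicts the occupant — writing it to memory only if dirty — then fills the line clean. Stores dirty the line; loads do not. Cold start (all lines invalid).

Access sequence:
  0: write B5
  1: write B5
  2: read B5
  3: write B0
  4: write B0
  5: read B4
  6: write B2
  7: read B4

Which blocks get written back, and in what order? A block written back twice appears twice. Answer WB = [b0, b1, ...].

0: W B5 -> L1 miss  d=D]
1: W B5 -> L1 hit  d=D]
2: R B5 -> L1 hit  d=D]
3: W B0 -> L0 miss  d=D]
4: W B0 -> L0 hit  d=D]
5: R B4 -> L0 miss wb->B0  d=-]
6: W B2 -> L0 miss  d=D]
7: R B4 -> L0 miss wb->B2  d=-]

WB = [0, 2]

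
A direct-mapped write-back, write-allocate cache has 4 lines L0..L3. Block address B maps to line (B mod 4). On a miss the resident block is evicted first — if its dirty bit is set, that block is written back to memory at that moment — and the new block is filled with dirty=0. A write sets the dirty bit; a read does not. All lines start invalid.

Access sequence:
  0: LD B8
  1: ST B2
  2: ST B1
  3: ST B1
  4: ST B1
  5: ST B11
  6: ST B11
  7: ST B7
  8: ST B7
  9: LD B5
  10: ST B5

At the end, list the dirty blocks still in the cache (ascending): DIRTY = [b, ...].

DIRTY = [2, 5, 7]

  0 | R B8 → L0 miss [-]
  1 | W B2 → L2 miss [D]
  2 | W B1 → L1 miss [D]
  3 | W B1 → L1 hit [D]
  4 | W B1 → L1 hit [D]
  5 | W B11 → L3 miss [D]
  6 | W B11 → L3 hit [D]
  7 | W B7 → L3 miss wb→B11 [D]
  8 | W B7 → L3 hit [D]
  9 | R B5 → L1 miss wb→B1 [-]
  10 | W B5 → L1 hit [D]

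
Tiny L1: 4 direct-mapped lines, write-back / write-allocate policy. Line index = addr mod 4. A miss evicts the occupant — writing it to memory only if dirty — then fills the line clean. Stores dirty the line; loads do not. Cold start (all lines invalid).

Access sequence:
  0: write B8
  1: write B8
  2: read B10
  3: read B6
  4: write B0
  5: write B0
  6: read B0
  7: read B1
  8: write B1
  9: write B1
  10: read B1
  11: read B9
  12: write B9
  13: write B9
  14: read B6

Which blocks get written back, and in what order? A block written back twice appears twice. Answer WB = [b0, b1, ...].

WB = [8, 1]

0: W B8 → L0 miss [D]
1: W B8 → L0 hit [D]
2: R B10 → L2 miss [-]
3: R B6 → L2 miss [-]
4: W B0 → L0 miss wb→B8 [D]
5: W B0 → L0 hit [D]
6: R B0 → L0 hit [D]
7: R B1 → L1 miss [-]
8: W B1 → L1 hit [D]
9: W B1 → L1 hit [D]
10: R B1 → L1 hit [D]
11: R B9 → L1 miss wb→B1 [-]
12: W B9 → L1 hit [D]
13: W B9 → L1 hit [D]
14: R B6 → L2 hit [-]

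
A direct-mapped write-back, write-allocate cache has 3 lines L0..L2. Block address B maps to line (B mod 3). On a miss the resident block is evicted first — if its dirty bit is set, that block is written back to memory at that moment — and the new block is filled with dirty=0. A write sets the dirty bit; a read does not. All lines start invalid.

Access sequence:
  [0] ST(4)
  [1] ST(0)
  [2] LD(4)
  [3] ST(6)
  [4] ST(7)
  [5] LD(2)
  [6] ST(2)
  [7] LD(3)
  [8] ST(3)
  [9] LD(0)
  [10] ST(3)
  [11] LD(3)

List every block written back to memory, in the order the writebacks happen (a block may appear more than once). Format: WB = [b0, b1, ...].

0: W B4 → L1 miss [D]
1: W B0 → L0 miss [D]
2: R B4 → L1 hit [D]
3: W B6 → L0 miss wb→B0 [D]
4: W B7 → L1 miss wb→B4 [D]
5: R B2 → L2 miss [-]
6: W B2 → L2 hit [D]
7: R B3 → L0 miss wb→B6 [-]
8: W B3 → L0 hit [D]
9: R B0 → L0 miss wb→B3 [-]
10: W B3 → L0 miss [D]
11: R B3 → L0 hit [D]

WB = [0, 4, 6, 3]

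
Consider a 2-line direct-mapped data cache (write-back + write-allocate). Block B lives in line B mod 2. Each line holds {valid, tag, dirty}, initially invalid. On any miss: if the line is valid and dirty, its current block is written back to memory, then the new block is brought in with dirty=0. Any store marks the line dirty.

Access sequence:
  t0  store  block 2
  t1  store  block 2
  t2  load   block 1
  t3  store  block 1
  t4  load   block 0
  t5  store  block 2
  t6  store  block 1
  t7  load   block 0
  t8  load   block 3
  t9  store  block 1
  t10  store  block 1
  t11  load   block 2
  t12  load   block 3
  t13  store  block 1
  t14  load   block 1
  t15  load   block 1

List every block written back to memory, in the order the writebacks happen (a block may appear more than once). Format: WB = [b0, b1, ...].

WB = [2, 2, 1, 1]

  0 | W B2 → L0 miss [D]
  1 | W B2 → L0 hit [D]
  2 | R B1 → L1 miss [-]
  3 | W B1 → L1 hit [D]
  4 | R B0 → L0 miss wb→B2 [-]
  5 | W B2 → L0 miss [D]
  6 | W B1 → L1 hit [D]
  7 | R B0 → L0 miss wb→B2 [-]
  8 | R B3 → L1 miss wb→B1 [-]
  9 | W B1 → L1 miss [D]
  10 | W B1 → L1 hit [D]
  11 | R B2 → L0 miss [-]
  12 | R B3 → L1 miss wb→B1 [-]
  13 | W B1 → L1 miss [D]
  14 | R B1 → L1 hit [D]
  15 | R B1 → L1 hit [D]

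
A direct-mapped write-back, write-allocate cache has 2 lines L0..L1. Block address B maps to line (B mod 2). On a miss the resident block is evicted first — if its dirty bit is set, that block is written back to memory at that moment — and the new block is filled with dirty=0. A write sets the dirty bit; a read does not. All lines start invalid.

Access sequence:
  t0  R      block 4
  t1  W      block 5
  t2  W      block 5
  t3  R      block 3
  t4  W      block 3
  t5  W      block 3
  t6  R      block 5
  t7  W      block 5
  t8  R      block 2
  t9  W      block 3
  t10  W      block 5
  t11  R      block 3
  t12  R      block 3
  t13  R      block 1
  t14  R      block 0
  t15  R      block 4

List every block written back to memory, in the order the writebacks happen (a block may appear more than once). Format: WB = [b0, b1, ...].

WB = [5, 3, 5, 3, 5]

  0 | R B4 → L0 miss [-]
  1 | W B5 → L1 miss [D]
  2 | W B5 → L1 hit [D]
  3 | R B3 → L1 miss wb→B5 [-]
  4 | W B3 → L1 hit [D]
  5 | W B3 → L1 hit [D]
  6 | R B5 → L1 miss wb→B3 [-]
  7 | W B5 → L1 hit [D]
  8 | R B2 → L0 miss [-]
  9 | W B3 → L1 miss wb→B5 [D]
  10 | W B5 → L1 miss wb→B3 [D]
  11 | R B3 → L1 miss wb→B5 [-]
  12 | R B3 → L1 hit [-]
  13 | R B1 → L1 miss [-]
  14 | R B0 → L0 miss [-]
  15 | R B4 → L0 miss [-]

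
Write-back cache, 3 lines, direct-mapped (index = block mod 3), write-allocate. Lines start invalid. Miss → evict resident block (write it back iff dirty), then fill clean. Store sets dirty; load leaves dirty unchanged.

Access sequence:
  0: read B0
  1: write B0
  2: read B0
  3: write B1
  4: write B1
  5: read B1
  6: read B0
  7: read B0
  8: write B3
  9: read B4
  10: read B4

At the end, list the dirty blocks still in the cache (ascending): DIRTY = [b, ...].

DIRTY = [3]

0: R B0 -> L0 miss  d=-]
1: W B0 -> L0 hit  d=D]
2: R B0 -> L0 hit  d=D]
3: W B1 -> L1 miss  d=D]
4: W B1 -> L1 hit  d=D]
5: R B1 -> L1 hit  d=D]
6: R B0 -> L0 hit  d=D]
7: R B0 -> L0 hit  d=D]
8: W B3 -> L0 miss wb->B0  d=D]
9: R B4 -> L1 miss wb->B1  d=-]
10: R B4 -> L1 hit  d=-]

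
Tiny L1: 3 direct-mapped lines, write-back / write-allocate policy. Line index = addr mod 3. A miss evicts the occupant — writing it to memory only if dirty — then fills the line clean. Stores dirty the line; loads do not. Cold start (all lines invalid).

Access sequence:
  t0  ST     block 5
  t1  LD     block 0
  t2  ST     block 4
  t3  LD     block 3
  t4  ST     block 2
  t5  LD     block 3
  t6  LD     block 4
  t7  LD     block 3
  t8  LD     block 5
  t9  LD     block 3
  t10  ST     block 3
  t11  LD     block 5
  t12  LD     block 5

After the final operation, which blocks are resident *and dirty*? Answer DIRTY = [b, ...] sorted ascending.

DIRTY = [3, 4]

0: W B5 → L2 miss [D]
1: R B0 → L0 miss [-]
2: W B4 → L1 miss [D]
3: R B3 → L0 miss [-]
4: W B2 → L2 miss wb→B5 [D]
5: R B3 → L0 hit [-]
6: R B4 → L1 hit [D]
7: R B3 → L0 hit [-]
8: R B5 → L2 miss wb→B2 [-]
9: R B3 → L0 hit [-]
10: W B3 → L0 hit [D]
11: R B5 → L2 hit [-]
12: R B5 → L2 hit [-]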